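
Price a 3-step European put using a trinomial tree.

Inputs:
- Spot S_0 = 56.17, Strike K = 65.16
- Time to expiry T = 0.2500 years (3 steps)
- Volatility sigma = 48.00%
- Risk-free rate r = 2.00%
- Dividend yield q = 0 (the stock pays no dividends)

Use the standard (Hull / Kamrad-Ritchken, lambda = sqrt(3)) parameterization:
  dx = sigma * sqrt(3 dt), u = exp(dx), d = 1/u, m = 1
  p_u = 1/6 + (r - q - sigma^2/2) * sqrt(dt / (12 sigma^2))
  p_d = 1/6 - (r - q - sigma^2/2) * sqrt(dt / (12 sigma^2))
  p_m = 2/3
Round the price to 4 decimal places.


Answer: Price = V(0,0) = 11.3097

Derivation:
dt = T/N = 0.083333; dx = sigma*sqrt(3*dt) = 0.240000
u = exp(dx) = 1.271249; d = 1/u = 0.786628
p_u = 0.150139, p_m = 0.666667, p_d = 0.183194
Discount per step: exp(-r*dt) = 0.998335
Stock lattice S(k, j) with j the centered position index:
  k=0: S(0,+0) = 56.1700
  k=1: S(1,-1) = 44.1849; S(1,+0) = 56.1700; S(1,+1) = 71.4061
  k=2: S(2,-2) = 34.7571; S(2,-1) = 44.1849; S(2,+0) = 56.1700; S(2,+1) = 71.4061; S(2,+2) = 90.7749
  k=3: S(3,-3) = 27.3409; S(3,-2) = 34.7571; S(3,-1) = 44.1849; S(3,+0) = 56.1700; S(3,+1) = 71.4061; S(3,+2) = 90.7749; S(3,+3) = 115.3975
Terminal payoffs V(N, j) = max(K - S_T, 0):
  V(3,-3) = 37.819126; V(3,-2) = 30.402937; V(3,-1) = 20.975113; V(3,+0) = 8.990000; V(3,+1) = 0.000000; V(3,+2) = 0.000000; V(3,+3) = 0.000000
Backward induction: V(k, j) = exp(-r*dt) * [p_u * V(k+1, j+1) + p_m * V(k+1, j) + p_d * V(k+1, j-1)]
  V(2,-2) = exp(-r*dt) * [p_u*20.975113 + p_m*30.402937 + p_d*37.819126] = 30.295524
  V(2,-1) = exp(-r*dt) * [p_u*8.990000 + p_m*20.975113 + p_d*30.402937] = 20.867997
  V(2,+0) = exp(-r*dt) * [p_u*0.000000 + p_m*8.990000 + p_d*20.975113] = 9.819478
  V(2,+1) = exp(-r*dt) * [p_u*0.000000 + p_m*0.000000 + p_d*8.990000] = 1.644175
  V(2,+2) = exp(-r*dt) * [p_u*0.000000 + p_m*0.000000 + p_d*0.000000] = 0.000000
  V(1,-1) = exp(-r*dt) * [p_u*9.819478 + p_m*20.867997 + p_d*30.295524] = 20.901391
  V(1,+0) = exp(-r*dt) * [p_u*1.644175 + p_m*9.819478 + p_d*20.867997] = 10.598396
  V(1,+1) = exp(-r*dt) * [p_u*0.000000 + p_m*1.644175 + p_d*9.819478] = 2.890170
  V(0,+0) = exp(-r*dt) * [p_u*2.890170 + p_m*10.598396 + p_d*20.901391] = 11.309678


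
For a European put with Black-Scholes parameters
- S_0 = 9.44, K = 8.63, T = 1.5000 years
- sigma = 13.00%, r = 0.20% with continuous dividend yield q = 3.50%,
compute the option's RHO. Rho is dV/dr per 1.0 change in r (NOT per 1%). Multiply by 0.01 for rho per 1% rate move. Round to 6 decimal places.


d1 = 0.3321663544; d2 = 0.1729495211
phi(d1) = 0.3775297986; exp(-qT) = 0.9488543211; exp(-rT) = 0.9970044955
N(-d2) = 0.4313455530
Rho = -K*T*exp(-rT)*N(-d2) = -8.6300 * 1.5000 * 0.9970044955 * 0.4313455530 = -5.567042

Answer: Rho = -5.567042


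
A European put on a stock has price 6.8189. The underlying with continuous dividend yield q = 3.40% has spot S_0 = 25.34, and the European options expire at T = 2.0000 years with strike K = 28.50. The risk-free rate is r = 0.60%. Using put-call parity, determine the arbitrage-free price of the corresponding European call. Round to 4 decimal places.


Put-call parity: C - P = S_0 * exp(-qT) - K * exp(-rT).
S_0 * exp(-qT) = 25.3400 * 0.93426047 = 23.67416040
K * exp(-rT) = 28.5000 * 0.98807171 = 28.16004382
C = P + S*exp(-qT) - K*exp(-rT)
C = 6.8189 + 23.67416040 - 28.16004382 = 2.3330

Answer: Call price = 2.3330


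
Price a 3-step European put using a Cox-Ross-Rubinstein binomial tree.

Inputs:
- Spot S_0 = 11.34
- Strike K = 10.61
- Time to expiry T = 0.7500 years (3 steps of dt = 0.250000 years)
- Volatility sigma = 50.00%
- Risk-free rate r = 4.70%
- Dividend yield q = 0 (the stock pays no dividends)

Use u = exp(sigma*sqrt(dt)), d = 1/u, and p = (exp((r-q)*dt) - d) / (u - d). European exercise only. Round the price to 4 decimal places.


dt = T/N = 0.250000
u = exp(sigma*sqrt(dt)) = 1.284025; d = 1/u = 0.778801
p = (exp((r-q)*dt) - d) / (u - d) = 0.461218
Discount per step: exp(-r*dt) = 0.988319
Stock lattice S(k, i) with i counting down-moves:
  k=0: S(0,0) = 11.3400
  k=1: S(1,0) = 14.5608; S(1,1) = 8.8316
  k=2: S(2,0) = 18.6965; S(2,1) = 11.3400; S(2,2) = 6.8781
  k=3: S(3,0) = 24.0068; S(3,1) = 14.5608; S(3,2) = 8.8316; S(3,3) = 5.3566
Terminal payoffs V(N, i) = max(K - S_T, 0):
  V(3,0) = 0.000000; V(3,1) = 0.000000; V(3,2) = 1.778399; V(3,3) = 5.253363
Backward induction: V(k, i) = exp(-r*dt) * [p * V(k+1, i) + (1-p) * V(k+1, i+1)].
  V(2,0) = exp(-r*dt) * [p*0.000000 + (1-p)*0.000000] = 0.000000
  V(2,1) = exp(-r*dt) * [p*0.000000 + (1-p)*1.778399] = 0.946977
  V(2,2) = exp(-r*dt) * [p*1.778399 + (1-p)*5.253363] = 3.608004
  V(1,0) = exp(-r*dt) * [p*0.000000 + (1-p)*0.946977] = 0.504255
  V(1,1) = exp(-r*dt) * [p*0.946977 + (1-p)*3.608004] = 2.352882
  V(0,0) = exp(-r*dt) * [p*0.504255 + (1-p)*2.352882] = 1.482738

Answer: Price = V(0,0) = 1.4827


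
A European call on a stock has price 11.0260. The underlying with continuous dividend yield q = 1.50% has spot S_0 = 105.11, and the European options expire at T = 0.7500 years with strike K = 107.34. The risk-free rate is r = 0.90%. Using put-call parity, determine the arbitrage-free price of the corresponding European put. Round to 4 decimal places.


Answer: Put price = 13.7098

Derivation:
Put-call parity: C - P = S_0 * exp(-qT) - K * exp(-rT).
S_0 * exp(-qT) = 105.1100 * 0.98881304 = 103.93413912
K * exp(-rT) = 107.3400 * 0.99327273 = 106.61789485
P = C - S*exp(-qT) + K*exp(-rT)
P = 11.0260 - 103.93413912 + 106.61789485 = 13.7098


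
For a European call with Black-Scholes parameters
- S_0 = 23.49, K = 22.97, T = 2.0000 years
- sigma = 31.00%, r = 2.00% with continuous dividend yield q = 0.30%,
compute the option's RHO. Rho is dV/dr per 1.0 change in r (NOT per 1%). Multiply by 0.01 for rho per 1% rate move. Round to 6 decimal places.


Answer: Rho = 20.476373

Derivation:
d1 = 0.3478184854; d2 = -0.0905877190
phi(d1) = 0.3755260701; exp(-qT) = 0.9940179641; exp(-rT) = 0.9607894392
N(d2) = 0.4639100953
Rho = K*T*exp(-rT)*N(d2) = 22.9700 * 2.0000 * 0.9607894392 * 0.4639100953 = 20.476373


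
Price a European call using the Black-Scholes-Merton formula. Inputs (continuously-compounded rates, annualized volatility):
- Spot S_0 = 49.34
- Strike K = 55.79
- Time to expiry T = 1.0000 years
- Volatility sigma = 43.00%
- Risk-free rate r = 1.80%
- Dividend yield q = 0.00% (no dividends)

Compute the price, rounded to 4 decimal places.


Answer: Price = 6.3941

Derivation:
d1 = (ln(S/K) + (r - q + 0.5*sigma^2) * T) / (sigma * sqrt(T)) = -0.02885937
d2 = d1 - sigma * sqrt(T) = -0.45885937
exp(-rT) = 0.98216103; exp(-qT) = 1.00000000
C = S_0 * exp(-qT) * N(d1) - K * exp(-rT) * N(d2)
N(d1) = 0.48848837; N(d2) = 0.32316758
C = 49.3400 * 1.00000000 * 0.48848837 - 55.7900 * 0.98216103 * 0.32316758 = 6.3941


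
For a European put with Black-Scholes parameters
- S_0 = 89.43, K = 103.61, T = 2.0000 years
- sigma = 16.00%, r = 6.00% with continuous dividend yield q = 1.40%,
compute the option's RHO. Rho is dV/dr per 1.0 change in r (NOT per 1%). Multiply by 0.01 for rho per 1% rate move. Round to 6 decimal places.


Answer: Rho = -117.523091

Derivation:
d1 = -0.1307159978; d2 = -0.3569901678
phi(d1) = 0.3955485002; exp(-qT) = 0.9723883668; exp(-rT) = 0.8869204367
N(-d2) = 0.6394504168
Rho = -K*T*exp(-rT)*N(-d2) = -103.6100 * 2.0000 * 0.8869204367 * 0.6394504168 = -117.523091


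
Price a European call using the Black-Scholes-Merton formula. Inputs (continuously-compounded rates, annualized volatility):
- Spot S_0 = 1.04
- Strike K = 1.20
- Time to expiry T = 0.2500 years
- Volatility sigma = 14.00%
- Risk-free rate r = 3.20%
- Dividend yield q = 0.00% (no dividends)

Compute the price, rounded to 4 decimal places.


d1 = (ln(S/K) + (r - q + 0.5*sigma^2) * T) / (sigma * sqrt(T)) = -1.89501205
d2 = d1 - sigma * sqrt(T) = -1.96501205
exp(-rT) = 0.99203191; exp(-qT) = 1.00000000
C = S_0 * exp(-qT) * N(d1) - K * exp(-rT) * N(d2)
N(d1) = 0.02904540; N(d2) = 0.02470642
C = 1.0400 * 1.00000000 * 0.02904540 - 1.2000 * 0.99203191 * 0.02470642 = 0.0008

Answer: Price = 0.0008


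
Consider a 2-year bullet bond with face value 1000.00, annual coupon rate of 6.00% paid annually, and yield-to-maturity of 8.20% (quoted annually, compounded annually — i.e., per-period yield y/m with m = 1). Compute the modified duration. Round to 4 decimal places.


Answer: Modified duration = 1.7951

Derivation:
Coupon per period c = face * coupon_rate / m = 60.000000
Periods per year m = 1; per-period yield y/m = 0.082000
Number of cashflows N = 2
Cashflows (t years, CF_t, discount factor 1/(1+y/m)^(m*t), PV):
  t = 1.0000: CF_t = 60.000000, DF = 0.924214, PV = 55.452865
  t = 2.0000: CF_t = 1060.000000, DF = 0.854172, PV = 905.422627
Price P = sum_t PV_t = 960.875492
First compute Macaulay numerator sum_t t * PV_t:
  t * PV_t at t = 1.0000: 55.452865
  t * PV_t at t = 2.0000: 1810.845255
Macaulay duration D = 1866.298120 / 960.875492 = 1.942289
Modified duration = D / (1 + y/m) = 1.942289 / (1 + 0.082000) = 1.795092


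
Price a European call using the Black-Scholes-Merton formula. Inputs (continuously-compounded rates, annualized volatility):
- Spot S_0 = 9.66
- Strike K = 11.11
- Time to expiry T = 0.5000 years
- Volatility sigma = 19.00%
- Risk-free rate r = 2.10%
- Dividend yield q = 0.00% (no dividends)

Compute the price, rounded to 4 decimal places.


Answer: Price = 0.1236

Derivation:
d1 = (ln(S/K) + (r - q + 0.5*sigma^2) * T) / (sigma * sqrt(T)) = -0.89562112
d2 = d1 - sigma * sqrt(T) = -1.02997141
exp(-rT) = 0.98955493; exp(-qT) = 1.00000000
C = S_0 * exp(-qT) * N(d1) - K * exp(-rT) * N(d2)
N(d1) = 0.18522758; N(d2) = 0.15151171
C = 9.6600 * 1.00000000 * 0.18522758 - 11.1100 * 0.98955493 * 0.15151171 = 0.1236


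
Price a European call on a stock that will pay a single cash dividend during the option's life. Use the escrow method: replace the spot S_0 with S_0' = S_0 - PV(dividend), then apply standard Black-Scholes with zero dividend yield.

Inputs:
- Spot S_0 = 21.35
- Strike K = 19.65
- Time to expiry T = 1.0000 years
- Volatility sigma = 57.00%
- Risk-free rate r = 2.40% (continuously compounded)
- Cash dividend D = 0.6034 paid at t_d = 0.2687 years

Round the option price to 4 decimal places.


Answer: Price = 5.3042

Derivation:
PV(D) = D * exp(-r * t_d) = 0.6034 * 0.99357195 = 0.59952131
S_0' = S_0 - PV(D) = 21.3500 - 0.59952131 = 20.75047869
d1 = (ln(S_0'/K) + (r + sigma^2/2)*T) / (sigma*sqrt(T)) = 0.42270522
d2 = d1 - sigma*sqrt(T) = -0.14729478
exp(-rT) = 0.97628571
N(d1) = 0.66374483; N(d2) = 0.44144968
C = S_0' * N(d1) - K * exp(-rT) * N(d2) = 20.75047869 * 0.66374483 - 19.6500 * 0.97628571 * 0.44144968 = 5.3042


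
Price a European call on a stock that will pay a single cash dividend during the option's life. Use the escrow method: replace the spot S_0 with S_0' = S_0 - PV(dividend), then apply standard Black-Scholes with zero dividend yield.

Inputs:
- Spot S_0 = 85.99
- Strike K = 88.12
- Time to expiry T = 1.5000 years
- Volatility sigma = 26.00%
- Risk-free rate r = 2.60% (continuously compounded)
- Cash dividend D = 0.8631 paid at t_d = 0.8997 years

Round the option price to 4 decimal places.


PV(D) = D * exp(-r * t_d) = 0.8631 * 0.97687928 = 0.84314450
S_0' = S_0 - PV(D) = 85.9900 - 0.84314450 = 85.14685550
d1 = (ln(S_0'/K) + (r + sigma^2/2)*T) / (sigma*sqrt(T)) = 0.17390735
d2 = d1 - sigma*sqrt(T) = -0.14452632
exp(-rT) = 0.96175071
N(d1) = 0.56903086; N(d2) = 0.44254244
C = S_0' * N(d1) - K * exp(-rT) * N(d2) = 85.14685550 * 0.56903086 - 88.1200 * 0.96175071 * 0.44254244 = 10.9460

Answer: Price = 10.9460


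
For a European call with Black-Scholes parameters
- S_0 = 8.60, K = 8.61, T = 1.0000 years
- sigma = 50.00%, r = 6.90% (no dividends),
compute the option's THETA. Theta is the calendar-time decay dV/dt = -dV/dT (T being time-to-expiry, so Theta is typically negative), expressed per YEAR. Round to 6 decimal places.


d1 = 0.3856757696; d2 = -0.1143242304
phi(d1) = 0.3703482748; exp(-qT) = 1.0000000000; exp(-rT) = 0.9333266801
Theta = -S*exp(-qT)*phi(d1)*sigma/(2*sqrt(T)) - r*K*exp(-rT)*N(d2) + q*S*exp(-qT)*N(d1)
N(d1) = 0.6501315950; N(d2) = 0.4544903877; sqrt(T) = 1.0000000000
Term 1 = -8.6000 * 1.0000000000 * 0.3703482748 * 0.5000 / (2 * 1.0000000000) = -0.7962487908
Term 2 = -0.0690 * 8.6100 * 0.9333266801 * 0.4544903877 = -0.2520058517
Term 3 = 0 (no dividend yield, q = 0)
Theta = -0.7962487908 + (-0.2520058517) + (0.0000000000) = -1.048255

Answer: Theta = -1.048255


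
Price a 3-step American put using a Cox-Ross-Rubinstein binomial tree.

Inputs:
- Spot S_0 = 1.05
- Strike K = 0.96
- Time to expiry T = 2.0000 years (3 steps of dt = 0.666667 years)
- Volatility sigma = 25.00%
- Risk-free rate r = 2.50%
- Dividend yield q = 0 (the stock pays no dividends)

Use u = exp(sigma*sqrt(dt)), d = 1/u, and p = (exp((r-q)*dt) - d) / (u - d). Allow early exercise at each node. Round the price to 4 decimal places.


dt = T/N = 0.666667
u = exp(sigma*sqrt(dt)) = 1.226450; d = 1/u = 0.815361
p = (exp((r-q)*dt) - d) / (u - d) = 0.490028
Discount per step: exp(-r*dt) = 0.983471
Stock lattice S(k, i) with i counting down-moves:
  k=0: S(0,0) = 1.0500
  k=1: S(1,0) = 1.2878; S(1,1) = 0.8561
  k=2: S(2,0) = 1.5794; S(2,1) = 1.0500; S(2,2) = 0.6981
  k=3: S(3,0) = 1.9370; S(3,1) = 1.2878; S(3,2) = 0.8561; S(3,3) = 0.5692
Terminal payoffs V(N, i) = max(K - S_T, 0):
  V(3,0) = 0.000000; V(3,1) = 0.000000; V(3,2) = 0.103871; V(3,3) = 0.390834
Backward induction: V(k, i) = exp(-r*dt) * [p * V(k+1, i) + (1-p) * V(k+1, i+1)]; then take max(V_cont, immediate exercise) for American.
  V(2,0) = exp(-r*dt) * [p*0.000000 + (1-p)*0.000000] = 0.000000; exercise = 0.000000; V(2,0) = max -> 0.000000
  V(2,1) = exp(-r*dt) * [p*0.000000 + (1-p)*0.103871] = 0.052096; exercise = 0.000000; V(2,1) = max -> 0.052096
  V(2,2) = exp(-r*dt) * [p*0.103871 + (1-p)*0.390834] = 0.246078; exercise = 0.261946; V(2,2) = max -> 0.261946
  V(1,0) = exp(-r*dt) * [p*0.000000 + (1-p)*0.052096] = 0.026128; exercise = 0.000000; V(1,0) = max -> 0.026128
  V(1,1) = exp(-r*dt) * [p*0.052096 + (1-p)*0.261946] = 0.156483; exercise = 0.103871; V(1,1) = max -> 0.156483
  V(0,0) = exp(-r*dt) * [p*0.026128 + (1-p)*0.156483] = 0.091075; exercise = 0.000000; V(0,0) = max -> 0.091075

Answer: Price = V(0,0) = 0.0911


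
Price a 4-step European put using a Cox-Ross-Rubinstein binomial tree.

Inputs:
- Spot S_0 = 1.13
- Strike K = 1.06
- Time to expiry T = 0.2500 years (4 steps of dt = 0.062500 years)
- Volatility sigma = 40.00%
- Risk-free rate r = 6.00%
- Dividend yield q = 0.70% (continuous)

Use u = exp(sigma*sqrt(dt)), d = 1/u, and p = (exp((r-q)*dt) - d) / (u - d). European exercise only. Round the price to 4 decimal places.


dt = T/N = 0.062500
u = exp(sigma*sqrt(dt)) = 1.105171; d = 1/u = 0.904837
p = (exp((r-q)*dt) - d) / (u - d) = 0.491583
Discount per step: exp(-r*dt) = 0.996257
Stock lattice S(k, i) with i counting down-moves:
  k=0: S(0,0) = 1.1300
  k=1: S(1,0) = 1.2488; S(1,1) = 1.0225
  k=2: S(2,0) = 1.3802; S(2,1) = 1.1300; S(2,2) = 0.9252
  k=3: S(3,0) = 1.5253; S(3,1) = 1.2488; S(3,2) = 1.0225; S(3,3) = 0.8371
  k=4: S(4,0) = 1.6858; S(4,1) = 1.3802; S(4,2) = 1.1300; S(4,3) = 0.9252; S(4,4) = 0.7575
Terminal payoffs V(N, i) = max(K - S_T, 0):
  V(4,0) = 0.000000; V(4,1) = 0.000000; V(4,2) = 0.000000; V(4,3) = 0.134834; V(4,4) = 0.302538
Backward induction: V(k, i) = exp(-r*dt) * [p * V(k+1, i) + (1-p) * V(k+1, i+1)].
  V(3,0) = exp(-r*dt) * [p*0.000000 + (1-p)*0.000000] = 0.000000
  V(3,1) = exp(-r*dt) * [p*0.000000 + (1-p)*0.000000] = 0.000000
  V(3,2) = exp(-r*dt) * [p*0.000000 + (1-p)*0.134834] = 0.068295
  V(3,3) = exp(-r*dt) * [p*0.134834 + (1-p)*0.302538] = 0.219274
  V(2,0) = exp(-r*dt) * [p*0.000000 + (1-p)*0.000000] = 0.000000
  V(2,1) = exp(-r*dt) * [p*0.000000 + (1-p)*0.068295] = 0.034593
  V(2,2) = exp(-r*dt) * [p*0.068295 + (1-p)*0.219274] = 0.144513
  V(1,0) = exp(-r*dt) * [p*0.000000 + (1-p)*0.034593] = 0.017522
  V(1,1) = exp(-r*dt) * [p*0.034593 + (1-p)*0.144513] = 0.090139
  V(0,0) = exp(-r*dt) * [p*0.017522 + (1-p)*0.090139] = 0.054238

Answer: Price = V(0,0) = 0.0542


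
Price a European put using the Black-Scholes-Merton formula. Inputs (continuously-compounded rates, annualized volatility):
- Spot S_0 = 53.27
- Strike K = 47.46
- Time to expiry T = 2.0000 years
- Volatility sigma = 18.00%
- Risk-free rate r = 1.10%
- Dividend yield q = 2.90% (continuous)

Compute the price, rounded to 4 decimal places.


d1 = (ln(S/K) + (r - q + 0.5*sigma^2) * T) / (sigma * sqrt(T)) = 0.43952999
d2 = d1 - sigma * sqrt(T) = 0.18497155
exp(-rT) = 0.97824024; exp(-qT) = 0.94364995
P = K * exp(-rT) * N(-d2) - S_0 * exp(-qT) * N(-d1)
N(-d1) = 0.33013878; N(-d2) = 0.42662567
P = 47.4600 * 0.97824024 * 0.42662567 - 53.2700 * 0.94364995 * 0.33013878 = 3.2116

Answer: Price = 3.2116


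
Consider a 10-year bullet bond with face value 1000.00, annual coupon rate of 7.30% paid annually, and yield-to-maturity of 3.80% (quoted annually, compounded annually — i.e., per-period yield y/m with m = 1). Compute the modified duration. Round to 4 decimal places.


Coupon per period c = face * coupon_rate / m = 73.000000
Periods per year m = 1; per-period yield y/m = 0.038000
Number of cashflows N = 10
Cashflows (t years, CF_t, discount factor 1/(1+y/m)^(m*t), PV):
  t = 1.0000: CF_t = 73.000000, DF = 0.963391, PV = 70.327553
  t = 2.0000: CF_t = 73.000000, DF = 0.928122, PV = 67.752941
  t = 3.0000: CF_t = 73.000000, DF = 0.894145, PV = 65.272583
  t = 4.0000: CF_t = 73.000000, DF = 0.861411, PV = 62.883028
  t = 5.0000: CF_t = 73.000000, DF = 0.829876, PV = 60.580952
  t = 6.0000: CF_t = 73.000000, DF = 0.799495, PV = 58.363152
  t = 7.0000: CF_t = 73.000000, DF = 0.770227, PV = 56.226543
  t = 8.0000: CF_t = 73.000000, DF = 0.742030, PV = 54.168154
  t = 9.0000: CF_t = 73.000000, DF = 0.714865, PV = 52.185119
  t = 10.0000: CF_t = 1073.000000, DF = 0.688694, PV = 738.968944
Price P = sum_t PV_t = 1286.728969
First compute Macaulay numerator sum_t t * PV_t:
  t * PV_t at t = 1.0000: 70.327553
  t * PV_t at t = 2.0000: 135.505882
  t * PV_t at t = 3.0000: 195.817749
  t * PV_t at t = 4.0000: 251.532112
  t * PV_t at t = 5.0000: 302.904759
  t * PV_t at t = 6.0000: 350.178912
  t * PV_t at t = 7.0000: 393.585804
  t * PV_t at t = 8.0000: 433.345229
  t * PV_t at t = 9.0000: 469.666071
  t * PV_t at t = 10.0000: 7389.689436
Macaulay duration D = 9992.553508 / 1286.728969 = 7.765857
Modified duration = D / (1 + y/m) = 7.765857 / (1 + 0.038000) = 7.481558

Answer: Modified duration = 7.4816


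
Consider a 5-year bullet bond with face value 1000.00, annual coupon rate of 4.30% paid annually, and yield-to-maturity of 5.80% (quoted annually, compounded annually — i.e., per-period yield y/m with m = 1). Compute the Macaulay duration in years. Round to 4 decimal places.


Coupon per period c = face * coupon_rate / m = 43.000000
Periods per year m = 1; per-period yield y/m = 0.058000
Number of cashflows N = 5
Cashflows (t years, CF_t, discount factor 1/(1+y/m)^(m*t), PV):
  t = 1.0000: CF_t = 43.000000, DF = 0.945180, PV = 40.642722
  t = 2.0000: CF_t = 43.000000, DF = 0.893364, PV = 38.414671
  t = 3.0000: CF_t = 43.000000, DF = 0.844390, PV = 36.308763
  t = 4.0000: CF_t = 43.000000, DF = 0.798100, PV = 34.318301
  t = 5.0000: CF_t = 1043.000000, DF = 0.754348, PV = 786.784816
Price P = sum_t PV_t = 936.469274
Macaulay numerator sum_t t * PV_t:
  t * PV_t at t = 1.0000: 40.642722
  t * PV_t at t = 2.0000: 76.829342
  t * PV_t at t = 3.0000: 108.926289
  t * PV_t at t = 4.0000: 137.273206
  t * PV_t at t = 5.0000: 3933.924080
Macaulay duration D = (sum_t t * PV_t) / P = 4297.595639 / 936.469274 = 4.589148

Answer: Macaulay duration = 4.5891 years


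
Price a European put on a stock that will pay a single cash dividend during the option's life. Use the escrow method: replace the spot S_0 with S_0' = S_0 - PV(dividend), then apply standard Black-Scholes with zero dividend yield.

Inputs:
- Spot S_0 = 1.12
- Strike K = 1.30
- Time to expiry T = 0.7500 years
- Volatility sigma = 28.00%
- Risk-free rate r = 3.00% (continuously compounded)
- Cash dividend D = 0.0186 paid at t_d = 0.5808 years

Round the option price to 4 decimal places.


PV(D) = D * exp(-r * t_d) = 0.0186 * 0.98272692 = 0.01827872
S_0' = S_0 - PV(D) = 1.1200 - 0.01827872 = 1.10172128
d1 = (ln(S_0'/K) + (r + sigma^2/2)*T) / (sigma*sqrt(T)) = -0.46843936
d2 = d1 - sigma*sqrt(T) = -0.71092647
exp(-rT) = 0.97775124
N(-d1) = 0.68026479; N(-d2) = 0.76143510
P = K * exp(-rT) * N(-d2) - S_0' * N(-d1) = 1.3000 * 0.97775124 * 0.76143510 - 1.10172128 * 0.68026479 = 0.2184

Answer: Price = 0.2184


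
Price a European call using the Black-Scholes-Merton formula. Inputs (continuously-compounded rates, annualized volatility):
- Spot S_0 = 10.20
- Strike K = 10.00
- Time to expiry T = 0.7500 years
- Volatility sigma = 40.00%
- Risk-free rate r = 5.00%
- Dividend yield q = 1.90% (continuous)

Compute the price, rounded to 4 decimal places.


d1 = (ln(S/K) + (r - q + 0.5*sigma^2) * T) / (sigma * sqrt(T)) = 0.29748731
d2 = d1 - sigma * sqrt(T) = -0.04892285
exp(-rT) = 0.96319442; exp(-qT) = 0.98585105
C = S_0 * exp(-qT) * N(d1) - K * exp(-rT) * N(d2)
N(d1) = 0.61695275; N(d2) = 0.48049039
C = 10.2000 * 0.98585105 * 0.61695275 - 10.0000 * 0.96319442 * 0.48049039 = 1.5758

Answer: Price = 1.5758


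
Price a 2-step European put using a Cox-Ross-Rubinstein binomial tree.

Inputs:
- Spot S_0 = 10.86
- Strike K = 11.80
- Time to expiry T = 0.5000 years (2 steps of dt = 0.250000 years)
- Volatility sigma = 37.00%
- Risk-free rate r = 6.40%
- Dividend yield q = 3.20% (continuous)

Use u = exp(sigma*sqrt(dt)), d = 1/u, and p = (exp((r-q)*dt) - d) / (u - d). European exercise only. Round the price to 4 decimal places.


dt = T/N = 0.250000
u = exp(sigma*sqrt(dt)) = 1.203218; d = 1/u = 0.831104
p = (exp((r-q)*dt) - d) / (u - d) = 0.475466
Discount per step: exp(-r*dt) = 0.984127
Stock lattice S(k, i) with i counting down-moves:
  k=0: S(0,0) = 10.8600
  k=1: S(1,0) = 13.0670; S(1,1) = 9.0258
  k=2: S(2,0) = 15.7224; S(2,1) = 10.8600; S(2,2) = 7.5014
Terminal payoffs V(N, i) = max(K - S_T, 0):
  V(2,0) = 0.000000; V(2,1) = 0.940000; V(2,2) = 4.298625
Backward induction: V(k, i) = exp(-r*dt) * [p * V(k+1, i) + (1-p) * V(k+1, i+1)].
  V(1,0) = exp(-r*dt) * [p*0.000000 + (1-p)*0.940000] = 0.485235
  V(1,1) = exp(-r*dt) * [p*0.940000 + (1-p)*4.298625] = 2.658828
  V(0,0) = exp(-r*dt) * [p*0.485235 + (1-p)*2.658828] = 1.599559

Answer: Price = V(0,0) = 1.5996


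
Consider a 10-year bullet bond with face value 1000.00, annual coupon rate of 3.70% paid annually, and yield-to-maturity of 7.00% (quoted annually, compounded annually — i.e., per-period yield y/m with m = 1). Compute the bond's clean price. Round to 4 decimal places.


Coupon per period c = face * coupon_rate / m = 37.000000
Periods per year m = 1; per-period yield y/m = 0.070000
Number of cashflows N = 10
Cashflows (t years, CF_t, discount factor 1/(1+y/m)^(m*t), PV):
  t = 1.0000: CF_t = 37.000000, DF = 0.934579, PV = 34.579439
  t = 2.0000: CF_t = 37.000000, DF = 0.873439, PV = 32.317233
  t = 3.0000: CF_t = 37.000000, DF = 0.816298, PV = 30.203021
  t = 4.0000: CF_t = 37.000000, DF = 0.762895, PV = 28.227123
  t = 5.0000: CF_t = 37.000000, DF = 0.712986, PV = 26.380489
  t = 6.0000: CF_t = 37.000000, DF = 0.666342, PV = 24.654662
  t = 7.0000: CF_t = 37.000000, DF = 0.622750, PV = 23.041740
  t = 8.0000: CF_t = 37.000000, DF = 0.582009, PV = 21.534337
  t = 9.0000: CF_t = 37.000000, DF = 0.543934, PV = 20.125548
  t = 10.0000: CF_t = 1037.000000, DF = 0.508349, PV = 527.158216
Price P = sum_t PV_t = 768.221809

Answer: Price = 768.2218


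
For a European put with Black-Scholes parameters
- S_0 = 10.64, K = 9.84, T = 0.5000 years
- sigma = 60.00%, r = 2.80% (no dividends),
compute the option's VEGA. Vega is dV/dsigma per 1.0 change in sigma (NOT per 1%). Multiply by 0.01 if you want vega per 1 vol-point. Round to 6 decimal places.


Answer: Vega = 2.737187

Derivation:
d1 = 0.4293664873; d2 = 0.0051024185
phi(d1) = 0.3638126203; exp(-qT) = 1.0000000000; exp(-rT) = 0.9860975443
Vega = S * exp(-qT) * phi(d1) * sqrt(T) = 10.6400 * 1.0000000000 * 0.3638126203 * 0.7071067812 = 2.737187


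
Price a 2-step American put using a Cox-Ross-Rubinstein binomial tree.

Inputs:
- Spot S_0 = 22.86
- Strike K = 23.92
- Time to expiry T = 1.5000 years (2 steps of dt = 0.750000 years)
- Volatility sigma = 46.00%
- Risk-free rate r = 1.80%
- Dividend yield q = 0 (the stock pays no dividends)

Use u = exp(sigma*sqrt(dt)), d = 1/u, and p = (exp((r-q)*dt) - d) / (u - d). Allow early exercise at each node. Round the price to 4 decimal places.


Answer: Price = V(0,0) = 5.1701

Derivation:
dt = T/N = 0.750000
u = exp(sigma*sqrt(dt)) = 1.489398; d = 1/u = 0.671412
p = (exp((r-q)*dt) - d) / (u - d) = 0.418319
Discount per step: exp(-r*dt) = 0.986591
Stock lattice S(k, i) with i counting down-moves:
  k=0: S(0,0) = 22.8600
  k=1: S(1,0) = 34.0476; S(1,1) = 15.3485
  k=2: S(2,0) = 50.7105; S(2,1) = 22.8600; S(2,2) = 10.3052
Terminal payoffs V(N, i) = max(K - S_T, 0):
  V(2,0) = 0.000000; V(2,1) = 1.060000; V(2,2) = 13.614834
Backward induction: V(k, i) = exp(-r*dt) * [p * V(k+1, i) + (1-p) * V(k+1, i+1)]; then take max(V_cont, immediate exercise) for American.
  V(1,0) = exp(-r*dt) * [p*0.000000 + (1-p)*1.060000] = 0.608313; exercise = 0.000000; V(1,0) = max -> 0.608313
  V(1,1) = exp(-r*dt) * [p*1.060000 + (1-p)*13.614834] = 8.250762; exercise = 8.571512; V(1,1) = max -> 8.571512
  V(0,0) = exp(-r*dt) * [p*0.608313 + (1-p)*8.571512] = 5.170081; exercise = 1.060000; V(0,0) = max -> 5.170081


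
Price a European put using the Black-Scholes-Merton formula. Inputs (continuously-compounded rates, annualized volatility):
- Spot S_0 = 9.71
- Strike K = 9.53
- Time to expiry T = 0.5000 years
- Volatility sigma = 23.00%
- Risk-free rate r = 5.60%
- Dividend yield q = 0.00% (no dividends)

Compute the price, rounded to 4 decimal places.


d1 = (ln(S/K) + (r - q + 0.5*sigma^2) * T) / (sigma * sqrt(T)) = 0.36853523
d2 = d1 - sigma * sqrt(T) = 0.20590067
exp(-rT) = 0.97238837; exp(-qT) = 1.00000000
P = K * exp(-rT) * N(-d2) - S_0 * exp(-qT) * N(-d1)
N(-d1) = 0.35623709; N(-d2) = 0.41843425
P = 9.5300 * 0.97238837 * 0.41843425 - 9.7100 * 1.00000000 * 0.35623709 = 0.4185

Answer: Price = 0.4185


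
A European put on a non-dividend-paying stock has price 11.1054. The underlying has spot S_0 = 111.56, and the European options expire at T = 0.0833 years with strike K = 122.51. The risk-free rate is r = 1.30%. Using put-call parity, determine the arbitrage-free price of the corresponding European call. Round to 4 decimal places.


Put-call parity: C - P = S_0 * exp(-qT) - K * exp(-rT).
S_0 * exp(-qT) = 111.5600 * 1.00000000 = 111.56000000
K * exp(-rT) = 122.5100 * 0.99891769 = 122.37740573
C = P + S*exp(-qT) - K*exp(-rT)
C = 11.1054 + 111.56000000 - 122.37740573 = 0.2880

Answer: Call price = 0.2880


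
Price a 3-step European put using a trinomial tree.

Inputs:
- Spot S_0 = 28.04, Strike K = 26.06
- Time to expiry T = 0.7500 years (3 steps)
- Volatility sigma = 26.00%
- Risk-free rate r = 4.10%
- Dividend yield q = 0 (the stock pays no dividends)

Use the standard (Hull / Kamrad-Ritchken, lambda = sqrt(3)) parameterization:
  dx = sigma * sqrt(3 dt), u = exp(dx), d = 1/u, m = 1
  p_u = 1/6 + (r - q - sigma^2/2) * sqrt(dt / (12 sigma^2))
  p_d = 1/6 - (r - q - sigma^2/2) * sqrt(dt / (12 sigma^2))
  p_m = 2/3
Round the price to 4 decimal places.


dt = T/N = 0.250000; dx = sigma*sqrt(3*dt) = 0.225167
u = exp(dx) = 1.252531; d = 1/u = 0.798383
p_u = 0.170664, p_m = 0.666667, p_d = 0.162670
Discount per step: exp(-r*dt) = 0.989802
Stock lattice S(k, j) with j the centered position index:
  k=0: S(0,+0) = 28.0400
  k=1: S(1,-1) = 22.3867; S(1,+0) = 28.0400; S(1,+1) = 35.1210
  k=2: S(2,-2) = 17.8731; S(2,-1) = 22.3867; S(2,+0) = 28.0400; S(2,+1) = 35.1210; S(2,+2) = 43.9901
  k=3: S(3,-3) = 14.2696; S(3,-2) = 17.8731; S(3,-1) = 22.3867; S(3,+0) = 28.0400; S(3,+1) = 35.1210; S(3,+2) = 43.9901; S(3,+3) = 55.0990
Terminal payoffs V(N, j) = max(K - S_T, 0):
  V(3,-3) = 11.790388; V(3,-2) = 8.186863; V(3,-1) = 3.673335; V(3,+0) = 0.000000; V(3,+1) = 0.000000; V(3,+2) = 0.000000; V(3,+3) = 0.000000
Backward induction: V(k, j) = exp(-r*dt) * [p_u * V(k+1, j+1) + p_m * V(k+1, j) + p_d * V(k+1, j-1)]
  V(2,-2) = exp(-r*dt) * [p_u*3.673335 + p_m*8.186863 + p_d*11.790388] = 7.921143
  V(2,-1) = exp(-r*dt) * [p_u*0.000000 + p_m*3.673335 + p_d*8.186863] = 3.742090
  V(2,+0) = exp(-r*dt) * [p_u*0.000000 + p_m*0.000000 + p_d*3.673335] = 0.591447
  V(2,+1) = exp(-r*dt) * [p_u*0.000000 + p_m*0.000000 + p_d*0.000000] = 0.000000
  V(2,+2) = exp(-r*dt) * [p_u*0.000000 + p_m*0.000000 + p_d*0.000000] = 0.000000
  V(1,-1) = exp(-r*dt) * [p_u*0.591447 + p_m*3.742090 + p_d*7.921143] = 3.844585
  V(1,+0) = exp(-r*dt) * [p_u*0.000000 + p_m*0.591447 + p_d*3.742090] = 0.992794
  V(1,+1) = exp(-r*dt) * [p_u*0.000000 + p_m*0.000000 + p_d*0.591447] = 0.095229
  V(0,+0) = exp(-r*dt) * [p_u*0.095229 + p_m*0.992794 + p_d*3.844585] = 1.290219

Answer: Price = V(0,0) = 1.2902


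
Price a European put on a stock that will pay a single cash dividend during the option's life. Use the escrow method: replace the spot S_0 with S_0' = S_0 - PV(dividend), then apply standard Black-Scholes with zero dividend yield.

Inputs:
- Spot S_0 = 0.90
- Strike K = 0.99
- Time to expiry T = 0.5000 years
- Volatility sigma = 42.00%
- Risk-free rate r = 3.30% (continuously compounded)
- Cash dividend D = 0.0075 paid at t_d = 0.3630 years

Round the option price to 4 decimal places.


PV(D) = D * exp(-r * t_d) = 0.0075 * 0.98809246 = 0.00741069
S_0' = S_0 - PV(D) = 0.9000 - 0.00741069 = 0.89258931
d1 = (ln(S_0'/K) + (r + sigma^2/2)*T) / (sigma*sqrt(T)) = -0.14471570
d2 = d1 - sigma*sqrt(T) = -0.44170055
exp(-rT) = 0.98363538
N(-d1) = 0.55753233; N(-d2) = 0.67064704
P = K * exp(-rT) * N(-d2) - S_0' * N(-d1) = 0.9900 * 0.98363538 * 0.67064704 - 0.89258931 * 0.55753233 = 0.1554

Answer: Price = 0.1554


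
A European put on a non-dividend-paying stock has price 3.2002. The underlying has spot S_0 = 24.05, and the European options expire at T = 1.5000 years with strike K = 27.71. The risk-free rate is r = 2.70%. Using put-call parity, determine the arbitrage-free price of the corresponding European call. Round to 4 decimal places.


Answer: Call price = 0.6400

Derivation:
Put-call parity: C - P = S_0 * exp(-qT) - K * exp(-rT).
S_0 * exp(-qT) = 24.0500 * 1.00000000 = 24.05000000
K * exp(-rT) = 27.7100 * 0.96030916 = 26.61016695
C = P + S*exp(-qT) - K*exp(-rT)
C = 3.2002 + 24.05000000 - 26.61016695 = 0.6400


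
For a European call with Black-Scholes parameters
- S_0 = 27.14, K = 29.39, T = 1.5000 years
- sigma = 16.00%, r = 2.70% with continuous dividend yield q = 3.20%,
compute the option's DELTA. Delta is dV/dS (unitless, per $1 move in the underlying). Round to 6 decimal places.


d1 = -0.3467345915; d2 = -0.5426937709
phi(d1) = 0.3756674488; exp(-qT) = 0.9531337871; exp(-rT) = 0.9603091645
N(d1) = 0.3643953601
Delta = exp(-qT) * N(d1) = 0.9531337871 * 0.3643953601 = 0.347318

Answer: Delta = 0.347318


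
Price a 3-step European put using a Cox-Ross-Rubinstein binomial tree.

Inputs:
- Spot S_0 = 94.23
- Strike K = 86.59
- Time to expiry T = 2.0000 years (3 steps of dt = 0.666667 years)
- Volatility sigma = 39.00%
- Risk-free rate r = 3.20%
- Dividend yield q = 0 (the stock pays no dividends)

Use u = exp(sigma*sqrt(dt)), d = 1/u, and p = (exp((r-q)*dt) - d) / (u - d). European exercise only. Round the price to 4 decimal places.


Answer: Price = V(0,0) = 14.5452

Derivation:
dt = T/N = 0.666667
u = exp(sigma*sqrt(dt)) = 1.374972; d = 1/u = 0.727287
p = (exp((r-q)*dt) - d) / (u - d) = 0.454349
Discount per step: exp(-r*dt) = 0.978893
Stock lattice S(k, i) with i counting down-moves:
  k=0: S(0,0) = 94.2300
  k=1: S(1,0) = 129.5637; S(1,1) = 68.5323
  k=2: S(2,0) = 178.1464; S(2,1) = 94.2300; S(2,2) = 49.8427
  k=3: S(3,0) = 244.9464; S(3,1) = 129.5637; S(3,2) = 68.5323; S(3,3) = 36.2499
Terminal payoffs V(N, i) = max(K - S_T, 0):
  V(3,0) = 0.000000; V(3,1) = 0.000000; V(3,2) = 18.057716; V(3,3) = 50.340064
Backward induction: V(k, i) = exp(-r*dt) * [p * V(k+1, i) + (1-p) * V(k+1, i+1)].
  V(2,0) = exp(-r*dt) * [p*0.000000 + (1-p)*0.000000] = 0.000000
  V(2,1) = exp(-r*dt) * [p*0.000000 + (1-p)*18.057716] = 9.645232
  V(2,2) = exp(-r*dt) * [p*18.057716 + (1-p)*50.340064] = 34.919650
  V(1,0) = exp(-r*dt) * [p*0.000000 + (1-p)*9.645232] = 5.151842
  V(1,1) = exp(-r*dt) * [p*9.645232 + (1-p)*34.919650] = 22.941561
  V(0,0) = exp(-r*dt) * [p*5.151842 + (1-p)*22.941561] = 14.545186


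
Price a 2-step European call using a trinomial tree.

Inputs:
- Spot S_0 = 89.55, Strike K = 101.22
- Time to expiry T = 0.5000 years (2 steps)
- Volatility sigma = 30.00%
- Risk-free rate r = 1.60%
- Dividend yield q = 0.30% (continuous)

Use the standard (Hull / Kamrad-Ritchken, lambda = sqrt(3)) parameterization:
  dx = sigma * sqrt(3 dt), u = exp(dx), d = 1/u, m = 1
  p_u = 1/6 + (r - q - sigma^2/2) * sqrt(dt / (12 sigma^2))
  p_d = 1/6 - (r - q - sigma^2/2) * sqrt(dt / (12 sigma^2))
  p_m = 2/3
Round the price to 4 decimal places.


Answer: Price = V(0,0) = 4.1011

Derivation:
dt = T/N = 0.250000; dx = sigma*sqrt(3*dt) = 0.259808
u = exp(dx) = 1.296681; d = 1/u = 0.771200
p_u = 0.151271, p_m = 0.666667, p_d = 0.182063
Discount per step: exp(-r*dt) = 0.996008
Stock lattice S(k, j) with j the centered position index:
  k=0: S(0,+0) = 89.5500
  k=1: S(1,-1) = 69.0610; S(1,+0) = 89.5500; S(1,+1) = 116.1177
  k=2: S(2,-2) = 53.2598; S(2,-1) = 69.0610; S(2,+0) = 89.5500; S(2,+1) = 116.1177; S(2,+2) = 150.5676
Terminal payoffs V(N, j) = max(S_T - K, 0):
  V(2,-2) = 0.000000; V(2,-1) = 0.000000; V(2,+0) = 0.000000; V(2,+1) = 14.897749; V(2,+2) = 49.347633
Backward induction: V(k, j) = exp(-r*dt) * [p_u * V(k+1, j+1) + p_m * V(k+1, j) + p_d * V(k+1, j-1)]
  V(1,-1) = exp(-r*dt) * [p_u*0.000000 + p_m*0.000000 + p_d*0.000000] = 0.000000
  V(1,+0) = exp(-r*dt) * [p_u*14.897749 + p_m*0.000000 + p_d*0.000000] = 2.244596
  V(1,+1) = exp(-r*dt) * [p_u*49.347633 + p_m*14.897749 + p_d*0.000000] = 17.327234
  V(0,+0) = exp(-r*dt) * [p_u*17.327234 + p_m*2.244596 + p_d*0.000000] = 4.101062


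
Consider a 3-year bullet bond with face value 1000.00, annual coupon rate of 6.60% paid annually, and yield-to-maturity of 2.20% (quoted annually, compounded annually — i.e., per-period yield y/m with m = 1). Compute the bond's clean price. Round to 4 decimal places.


Coupon per period c = face * coupon_rate / m = 66.000000
Periods per year m = 1; per-period yield y/m = 0.022000
Number of cashflows N = 3
Cashflows (t years, CF_t, discount factor 1/(1+y/m)^(m*t), PV):
  t = 1.0000: CF_t = 66.000000, DF = 0.978474, PV = 64.579256
  t = 2.0000: CF_t = 66.000000, DF = 0.957411, PV = 63.189096
  t = 3.0000: CF_t = 1066.000000, DF = 0.936801, PV = 998.629790
Price P = sum_t PV_t = 1126.398143

Answer: Price = 1126.3981


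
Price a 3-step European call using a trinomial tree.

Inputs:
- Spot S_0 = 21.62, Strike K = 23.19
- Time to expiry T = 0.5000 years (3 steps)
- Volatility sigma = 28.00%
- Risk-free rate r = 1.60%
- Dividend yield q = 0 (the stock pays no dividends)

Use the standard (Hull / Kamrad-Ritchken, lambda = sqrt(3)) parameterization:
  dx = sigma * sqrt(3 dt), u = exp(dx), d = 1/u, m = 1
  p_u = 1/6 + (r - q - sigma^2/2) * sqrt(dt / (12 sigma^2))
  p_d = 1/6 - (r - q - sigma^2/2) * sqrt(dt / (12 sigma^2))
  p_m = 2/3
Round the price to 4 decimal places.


Answer: Price = V(0,0) = 1.1950

Derivation:
dt = T/N = 0.166667; dx = sigma*sqrt(3*dt) = 0.197990
u = exp(dx) = 1.218950; d = 1/u = 0.820378
p_u = 0.156902, p_m = 0.666667, p_d = 0.176431
Discount per step: exp(-r*dt) = 0.997337
Stock lattice S(k, j) with j the centered position index:
  k=0: S(0,+0) = 21.6200
  k=1: S(1,-1) = 17.7366; S(1,+0) = 21.6200; S(1,+1) = 26.3537
  k=2: S(2,-2) = 14.5507; S(2,-1) = 17.7366; S(2,+0) = 21.6200; S(2,+1) = 26.3537; S(2,+2) = 32.1238
  k=3: S(3,-3) = 11.9371; S(3,-2) = 14.5507; S(3,-1) = 17.7366; S(3,+0) = 21.6200; S(3,+1) = 26.3537; S(3,+2) = 32.1238; S(3,+3) = 39.1574
Terminal payoffs V(N, j) = max(S_T - K, 0):
  V(3,-3) = 0.000000; V(3,-2) = 0.000000; V(3,-1) = 0.000000; V(3,+0) = 0.000000; V(3,+1) = 3.163701; V(3,+2) = 8.933846; V(3,+3) = 15.967364
Backward induction: V(k, j) = exp(-r*dt) * [p_u * V(k+1, j+1) + p_m * V(k+1, j) + p_d * V(k+1, j-1)]
  V(2,-2) = exp(-r*dt) * [p_u*0.000000 + p_m*0.000000 + p_d*0.000000] = 0.000000
  V(2,-1) = exp(-r*dt) * [p_u*0.000000 + p_m*0.000000 + p_d*0.000000] = 0.000000
  V(2,+0) = exp(-r*dt) * [p_u*3.163701 + p_m*0.000000 + p_d*0.000000] = 0.495069
  V(2,+1) = exp(-r*dt) * [p_u*8.933846 + p_m*3.163701 + p_d*0.000000] = 3.501521
  V(2,+2) = exp(-r*dt) * [p_u*15.967364 + p_m*8.933846 + p_d*3.163701] = 8.995363
  V(1,-1) = exp(-r*dt) * [p_u*0.495069 + p_m*0.000000 + p_d*0.000000] = 0.077470
  V(1,+0) = exp(-r*dt) * [p_u*3.501521 + p_m*0.495069 + p_d*0.000000] = 0.877099
  V(1,+1) = exp(-r*dt) * [p_u*8.995363 + p_m*3.501521 + p_d*0.495069] = 3.822874
  V(0,+0) = exp(-r*dt) * [p_u*3.822874 + p_m*0.877099 + p_d*0.077470] = 1.195026


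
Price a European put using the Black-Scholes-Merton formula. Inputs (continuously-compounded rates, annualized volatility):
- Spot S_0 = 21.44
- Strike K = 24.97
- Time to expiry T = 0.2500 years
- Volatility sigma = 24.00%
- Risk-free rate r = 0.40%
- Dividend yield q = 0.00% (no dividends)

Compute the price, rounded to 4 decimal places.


Answer: Price = 3.6418

Derivation:
d1 = (ln(S/K) + (r - q + 0.5*sigma^2) * T) / (sigma * sqrt(T)) = -1.20180640
d2 = d1 - sigma * sqrt(T) = -1.32180640
exp(-rT) = 0.99900050; exp(-qT) = 1.00000000
P = K * exp(-rT) * N(-d2) - S_0 * exp(-qT) * N(-d1)
N(-d1) = 0.88528073; N(-d2) = 0.90688369
P = 24.9700 * 0.99900050 * 0.90688369 - 21.4400 * 1.00000000 * 0.88528073 = 3.6418


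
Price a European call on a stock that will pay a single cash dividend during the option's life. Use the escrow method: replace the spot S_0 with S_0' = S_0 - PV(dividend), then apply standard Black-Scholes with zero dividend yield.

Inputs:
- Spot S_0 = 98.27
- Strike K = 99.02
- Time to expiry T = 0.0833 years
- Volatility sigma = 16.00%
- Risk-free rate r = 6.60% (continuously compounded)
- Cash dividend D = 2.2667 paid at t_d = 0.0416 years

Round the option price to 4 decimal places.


Answer: Price = 0.8213

Derivation:
PV(D) = D * exp(-r * t_d) = 2.2667 * 0.99725817 = 2.26048508
S_0' = S_0 - PV(D) = 98.2700 - 2.26048508 = 96.00951492
d1 = (ln(S_0'/K) + (r + sigma^2/2)*T) / (sigma*sqrt(T)) = -0.52644327
d2 = d1 - sigma*sqrt(T) = -0.57262206
exp(-rT) = 0.99451729
N(d1) = 0.29929013; N(d2) = 0.28345031
C = S_0' * N(d1) - K * exp(-rT) * N(d2) = 96.00951492 * 0.29929013 - 99.0200 * 0.99451729 * 0.28345031 = 0.8213


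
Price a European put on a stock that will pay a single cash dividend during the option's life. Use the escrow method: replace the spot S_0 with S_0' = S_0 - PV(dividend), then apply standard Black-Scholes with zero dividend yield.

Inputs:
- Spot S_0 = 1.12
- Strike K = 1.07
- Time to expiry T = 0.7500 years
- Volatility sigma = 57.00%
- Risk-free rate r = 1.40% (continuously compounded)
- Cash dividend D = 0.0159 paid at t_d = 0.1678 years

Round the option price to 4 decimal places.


Answer: Price = 0.1889

Derivation:
PV(D) = D * exp(-r * t_d) = 0.0159 * 0.99765356 = 0.01586269
S_0' = S_0 - PV(D) = 1.1200 - 0.01586269 = 1.10413731
d1 = (ln(S_0'/K) + (r + sigma^2/2)*T) / (sigma*sqrt(T)) = 0.33170934
d2 = d1 - sigma*sqrt(T) = -0.16192514
exp(-rT) = 0.98955493
N(-d1) = 0.37005438; N(-d2) = 0.56431760
P = K * exp(-rT) * N(-d2) - S_0' * N(-d1) = 1.0700 * 0.98955493 * 0.56431760 - 1.10413731 * 0.37005438 = 0.1889


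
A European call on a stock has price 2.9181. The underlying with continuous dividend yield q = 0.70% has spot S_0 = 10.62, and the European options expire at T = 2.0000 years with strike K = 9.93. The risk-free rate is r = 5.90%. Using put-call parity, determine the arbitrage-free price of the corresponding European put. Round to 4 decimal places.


Answer: Put price = 1.2705

Derivation:
Put-call parity: C - P = S_0 * exp(-qT) - K * exp(-rT).
S_0 * exp(-qT) = 10.6200 * 0.98609754 = 10.47235592
K * exp(-rT) = 9.9300 * 0.88869605 = 8.82475180
P = C - S*exp(-qT) + K*exp(-rT)
P = 2.9181 - 10.47235592 + 8.82475180 = 1.2705
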